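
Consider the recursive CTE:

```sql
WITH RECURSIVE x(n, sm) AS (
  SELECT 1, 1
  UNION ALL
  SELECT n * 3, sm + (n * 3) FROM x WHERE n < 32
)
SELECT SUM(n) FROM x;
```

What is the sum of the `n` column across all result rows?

Base: n=1, sm=1.
Iteration 1: 1 < 32 holds -> n = 1 * 3 = 3, sm = 1 + 3 = 4.
Iteration 2: 3 < 32 holds -> n = 3 * 3 = 9, sm = 4 + 9 = 13.
Iteration 3: 9 < 32 holds -> n = 9 * 3 = 27, sm = 13 + 27 = 40.
Iteration 4: 27 < 32 holds -> n = 27 * 3 = 81, sm = 40 + 81 = 121.
Iteration 5: 81 < 32 fails; recursion stops.
SUM(n) = 1 + 3 + 9 + 27 + 81 = 121.

121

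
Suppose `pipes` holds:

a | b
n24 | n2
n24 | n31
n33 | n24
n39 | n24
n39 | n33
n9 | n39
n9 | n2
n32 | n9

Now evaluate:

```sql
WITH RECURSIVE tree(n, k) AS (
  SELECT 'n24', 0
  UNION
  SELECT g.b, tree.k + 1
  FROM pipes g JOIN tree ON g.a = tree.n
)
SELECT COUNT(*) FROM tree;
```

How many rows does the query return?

3

Base: (n24, k=0).
Iteration 1: edges from {n24} -> (n2, k=1), (n31, k=1).
Iteration 2: no outgoing edges from {n2,n31}; recursion stops.
Total rows emitted: 3.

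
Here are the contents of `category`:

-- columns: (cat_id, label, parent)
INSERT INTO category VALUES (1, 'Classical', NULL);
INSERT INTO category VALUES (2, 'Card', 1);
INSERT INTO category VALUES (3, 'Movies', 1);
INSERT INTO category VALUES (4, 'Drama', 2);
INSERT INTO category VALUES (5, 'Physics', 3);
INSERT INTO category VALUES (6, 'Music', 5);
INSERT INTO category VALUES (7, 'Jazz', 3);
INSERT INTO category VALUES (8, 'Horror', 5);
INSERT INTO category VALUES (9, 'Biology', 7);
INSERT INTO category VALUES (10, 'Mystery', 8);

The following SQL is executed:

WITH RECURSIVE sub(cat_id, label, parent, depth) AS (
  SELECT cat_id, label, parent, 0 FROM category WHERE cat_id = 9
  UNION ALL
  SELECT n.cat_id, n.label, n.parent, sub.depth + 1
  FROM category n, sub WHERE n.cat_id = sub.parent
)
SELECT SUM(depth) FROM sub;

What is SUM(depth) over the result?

Base: cat_id=9 (Biology), parent=7, depth 0.
Iteration 1: join on cat_id=7 -> Jazz (id 7, parent=3, depth 1).
Iteration 2: join on cat_id=3 -> Movies (id 3, parent=1, depth 2).
Iteration 3: join on cat_id=1 -> Classical (id 1, parent=NULL, depth 3).
Iteration 4: parent is NULL; no match; recursion stops.
SUM(depth) = 0 + 1 + 2 + 3 = 6.

6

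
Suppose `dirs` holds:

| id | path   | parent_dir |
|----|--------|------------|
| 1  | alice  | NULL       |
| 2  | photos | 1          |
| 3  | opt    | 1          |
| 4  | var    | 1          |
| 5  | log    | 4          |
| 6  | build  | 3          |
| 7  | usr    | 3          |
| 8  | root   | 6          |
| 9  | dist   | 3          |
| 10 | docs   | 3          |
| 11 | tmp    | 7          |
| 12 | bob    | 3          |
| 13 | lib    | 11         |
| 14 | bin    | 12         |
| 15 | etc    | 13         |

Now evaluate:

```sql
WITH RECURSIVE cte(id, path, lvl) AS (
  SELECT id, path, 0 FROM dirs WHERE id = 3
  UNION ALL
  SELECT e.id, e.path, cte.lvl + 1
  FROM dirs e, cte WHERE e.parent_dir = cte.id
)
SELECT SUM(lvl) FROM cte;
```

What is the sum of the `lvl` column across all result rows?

Base: id=3 (opt) at lvl 0.
Iteration 1: rows with parent_dir in {3} -> build (id 6, lvl 1), usr (id 7, lvl 1), dist (id 9, lvl 1), docs (id 10, lvl 1), bob (id 12, lvl 1).
Iteration 2: rows with parent_dir in {6,7,9,10,12} -> root (id 8, lvl 2), tmp (id 11, lvl 2), bin (id 14, lvl 2).
Iteration 3: rows with parent_dir in {8,11,14} -> lib (id 13, lvl 3).
Iteration 4: rows with parent_dir in {13} -> etc (id 15, lvl 4).
Iteration 5: no rows with parent_dir in {15}; recursion stops.
SUM(lvl) = 0 + 1 + 1 + 1 + 1 + 1 + 2 + 2 + 2 + 3 + 4 = 18.

18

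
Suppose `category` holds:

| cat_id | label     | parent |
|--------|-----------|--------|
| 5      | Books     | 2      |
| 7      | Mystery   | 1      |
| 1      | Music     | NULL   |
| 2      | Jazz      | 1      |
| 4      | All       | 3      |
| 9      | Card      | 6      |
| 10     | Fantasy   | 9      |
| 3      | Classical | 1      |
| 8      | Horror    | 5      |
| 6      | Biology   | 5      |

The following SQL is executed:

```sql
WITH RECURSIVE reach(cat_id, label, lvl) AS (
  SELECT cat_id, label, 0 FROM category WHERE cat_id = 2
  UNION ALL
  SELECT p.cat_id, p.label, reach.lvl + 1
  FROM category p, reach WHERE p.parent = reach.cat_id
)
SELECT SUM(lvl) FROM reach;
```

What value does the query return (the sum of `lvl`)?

Base: cat_id=2 (Jazz) at lvl 0.
Iteration 1: rows with parent in {2} -> Books (id 5, lvl 1).
Iteration 2: rows with parent in {5} -> Biology (id 6, lvl 2), Horror (id 8, lvl 2).
Iteration 3: rows with parent in {6,8} -> Card (id 9, lvl 3).
Iteration 4: rows with parent in {9} -> Fantasy (id 10, lvl 4).
Iteration 5: no rows with parent in {10}; recursion stops.
SUM(lvl) = 0 + 1 + 2 + 2 + 3 + 4 = 12.

12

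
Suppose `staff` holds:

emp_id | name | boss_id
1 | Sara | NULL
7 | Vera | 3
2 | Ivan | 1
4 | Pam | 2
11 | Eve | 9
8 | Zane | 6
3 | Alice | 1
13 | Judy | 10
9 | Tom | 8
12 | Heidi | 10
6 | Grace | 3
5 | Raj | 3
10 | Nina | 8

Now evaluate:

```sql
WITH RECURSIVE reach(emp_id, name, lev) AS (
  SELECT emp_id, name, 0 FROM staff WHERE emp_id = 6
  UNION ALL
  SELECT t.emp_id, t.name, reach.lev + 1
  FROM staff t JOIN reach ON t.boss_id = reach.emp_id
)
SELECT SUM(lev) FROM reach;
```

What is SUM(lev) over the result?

14

Base: emp_id=6 (Grace) at lev 0.
Iteration 1: rows with boss_id in {6} -> Zane (id 8, lev 1).
Iteration 2: rows with boss_id in {8} -> Tom (id 9, lev 2), Nina (id 10, lev 2).
Iteration 3: rows with boss_id in {9,10} -> Eve (id 11, lev 3), Heidi (id 12, lev 3), Judy (id 13, lev 3).
Iteration 4: no rows with boss_id in {11,12,13}; recursion stops.
SUM(lev) = 0 + 1 + 2 + 2 + 3 + 3 + 3 = 14.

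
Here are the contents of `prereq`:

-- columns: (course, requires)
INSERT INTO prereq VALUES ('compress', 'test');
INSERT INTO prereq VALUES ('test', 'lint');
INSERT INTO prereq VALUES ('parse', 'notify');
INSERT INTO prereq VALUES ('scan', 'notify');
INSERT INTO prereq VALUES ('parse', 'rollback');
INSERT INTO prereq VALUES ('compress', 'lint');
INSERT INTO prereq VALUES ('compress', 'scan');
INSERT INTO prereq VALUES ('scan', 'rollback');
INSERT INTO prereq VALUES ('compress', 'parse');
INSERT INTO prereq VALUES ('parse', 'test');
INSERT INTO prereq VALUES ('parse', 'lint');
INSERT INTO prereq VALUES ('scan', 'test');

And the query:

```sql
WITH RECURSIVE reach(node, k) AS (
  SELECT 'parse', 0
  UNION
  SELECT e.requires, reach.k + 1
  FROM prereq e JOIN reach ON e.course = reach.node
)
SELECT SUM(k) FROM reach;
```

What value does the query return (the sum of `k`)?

6

Base: (parse, k=0).
Iteration 1: edges from {parse} -> (lint, k=1), (notify, k=1), (rollback, k=1), (test, k=1).
Iteration 2: edges from {lint,notify,rollback,test} -> (lint, k=2).
Iteration 3: no outgoing edges from {lint}; recursion stops.
SUM(k) = 0 + 1 + 1 + 1 + 1 + 2 = 6.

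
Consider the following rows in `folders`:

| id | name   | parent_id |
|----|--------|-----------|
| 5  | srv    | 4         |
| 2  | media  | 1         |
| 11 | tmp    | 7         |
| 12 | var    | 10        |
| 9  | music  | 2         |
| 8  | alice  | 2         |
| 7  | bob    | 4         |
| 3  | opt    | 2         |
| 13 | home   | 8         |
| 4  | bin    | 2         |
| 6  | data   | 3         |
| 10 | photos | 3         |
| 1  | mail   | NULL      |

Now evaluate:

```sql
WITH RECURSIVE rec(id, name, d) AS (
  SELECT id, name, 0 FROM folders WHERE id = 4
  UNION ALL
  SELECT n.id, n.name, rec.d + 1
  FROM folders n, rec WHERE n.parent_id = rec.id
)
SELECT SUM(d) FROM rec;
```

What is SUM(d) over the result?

4

Base: id=4 (bin) at d 0.
Iteration 1: rows with parent_id in {4} -> srv (id 5, d 1), bob (id 7, d 1).
Iteration 2: rows with parent_id in {5,7} -> tmp (id 11, d 2).
Iteration 3: no rows with parent_id in {11}; recursion stops.
SUM(d) = 0 + 1 + 1 + 2 = 4.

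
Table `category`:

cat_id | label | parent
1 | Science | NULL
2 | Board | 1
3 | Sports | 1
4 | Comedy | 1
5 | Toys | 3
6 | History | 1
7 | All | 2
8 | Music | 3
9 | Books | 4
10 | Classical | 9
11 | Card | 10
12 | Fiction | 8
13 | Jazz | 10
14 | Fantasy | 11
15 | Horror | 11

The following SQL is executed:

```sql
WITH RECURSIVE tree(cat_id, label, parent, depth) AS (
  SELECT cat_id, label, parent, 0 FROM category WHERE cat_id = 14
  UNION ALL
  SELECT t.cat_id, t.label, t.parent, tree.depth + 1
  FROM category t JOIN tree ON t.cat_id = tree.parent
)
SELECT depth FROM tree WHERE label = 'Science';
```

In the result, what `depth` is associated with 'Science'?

5

Base: cat_id=14 (Fantasy), parent=11, depth 0.
Iteration 1: join on cat_id=11 -> Card (id 11, parent=10, depth 1).
Iteration 2: join on cat_id=10 -> Classical (id 10, parent=9, depth 2).
Iteration 3: join on cat_id=9 -> Books (id 9, parent=4, depth 3).
Iteration 4: join on cat_id=4 -> Comedy (id 4, parent=1, depth 4).
Iteration 5: join on cat_id=1 -> Science (id 1, parent=NULL, depth 5).
Iteration 6: parent is NULL; no match; recursion stops.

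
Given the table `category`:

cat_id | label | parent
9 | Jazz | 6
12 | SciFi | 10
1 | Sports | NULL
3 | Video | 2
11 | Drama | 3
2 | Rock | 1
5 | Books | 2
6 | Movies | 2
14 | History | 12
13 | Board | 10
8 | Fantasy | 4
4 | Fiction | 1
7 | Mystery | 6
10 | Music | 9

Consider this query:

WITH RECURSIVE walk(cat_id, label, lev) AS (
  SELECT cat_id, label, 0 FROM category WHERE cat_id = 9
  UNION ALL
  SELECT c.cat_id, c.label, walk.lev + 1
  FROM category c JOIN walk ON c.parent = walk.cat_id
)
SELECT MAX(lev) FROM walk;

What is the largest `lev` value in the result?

Base: cat_id=9 (Jazz) at lev 0.
Iteration 1: rows with parent in {9} -> Music (id 10, lev 1).
Iteration 2: rows with parent in {10} -> SciFi (id 12, lev 2), Board (id 13, lev 2).
Iteration 3: rows with parent in {12,13} -> History (id 14, lev 3).
Iteration 4: no rows with parent in {14}; recursion stops.
lev values: 0, 1, 2, 2, 3; the maximum is 3.

3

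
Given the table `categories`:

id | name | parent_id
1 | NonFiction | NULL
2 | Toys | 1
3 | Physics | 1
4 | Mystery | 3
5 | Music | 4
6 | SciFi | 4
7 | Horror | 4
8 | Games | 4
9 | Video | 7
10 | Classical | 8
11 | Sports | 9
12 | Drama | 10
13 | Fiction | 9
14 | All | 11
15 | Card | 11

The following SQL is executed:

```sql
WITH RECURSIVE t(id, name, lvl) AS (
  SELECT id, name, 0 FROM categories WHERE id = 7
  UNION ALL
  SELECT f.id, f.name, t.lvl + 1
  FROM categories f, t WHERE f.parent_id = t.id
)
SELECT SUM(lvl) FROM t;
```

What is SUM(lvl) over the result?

Base: id=7 (Horror) at lvl 0.
Iteration 1: rows with parent_id in {7} -> Video (id 9, lvl 1).
Iteration 2: rows with parent_id in {9} -> Sports (id 11, lvl 2), Fiction (id 13, lvl 2).
Iteration 3: rows with parent_id in {11,13} -> All (id 14, lvl 3), Card (id 15, lvl 3).
Iteration 4: no rows with parent_id in {14,15}; recursion stops.
SUM(lvl) = 0 + 1 + 2 + 2 + 3 + 3 = 11.

11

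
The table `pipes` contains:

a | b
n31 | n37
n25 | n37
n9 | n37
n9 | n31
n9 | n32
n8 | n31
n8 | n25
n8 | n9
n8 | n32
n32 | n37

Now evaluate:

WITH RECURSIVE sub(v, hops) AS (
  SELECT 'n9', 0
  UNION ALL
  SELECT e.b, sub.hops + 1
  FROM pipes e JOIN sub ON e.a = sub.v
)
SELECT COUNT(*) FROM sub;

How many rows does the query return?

6

Base: (n9, hops=0).
Iteration 1: edges from {n9} -> (n31, hops=1), (n32, hops=1), (n37, hops=1).
Iteration 2: edges from {n31,n32,n37} -> (n37, hops=2) x2. [UNION ALL keeps all 2 new rows, including repeats]
Iteration 3: no outgoing edges from {n37}; recursion stops.
Total rows emitted: 6.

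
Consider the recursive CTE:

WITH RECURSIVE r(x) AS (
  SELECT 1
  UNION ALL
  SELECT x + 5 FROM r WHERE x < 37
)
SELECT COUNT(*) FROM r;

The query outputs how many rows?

Base: x=1.
Iteration 1: 1 < 37 holds -> x = 1 + 5 = 6.
Iteration 2: 6 < 37 holds -> x = 6 + 5 = 11.
Iteration 3: 11 < 37 holds -> x = 11 + 5 = 16.
Iteration 4: 16 < 37 holds -> x = 16 + 5 = 21.
Iteration 5: 21 < 37 holds -> x = 21 + 5 = 26.
Iteration 6: 26 < 37 holds -> x = 26 + 5 = 31.
Iteration 7: 31 < 37 holds -> x = 31 + 5 = 36.
Iteration 8: 36 < 37 holds -> x = 36 + 5 = 41.
Iteration 9: 41 < 37 fails; recursion stops.
Total rows emitted: 9.

9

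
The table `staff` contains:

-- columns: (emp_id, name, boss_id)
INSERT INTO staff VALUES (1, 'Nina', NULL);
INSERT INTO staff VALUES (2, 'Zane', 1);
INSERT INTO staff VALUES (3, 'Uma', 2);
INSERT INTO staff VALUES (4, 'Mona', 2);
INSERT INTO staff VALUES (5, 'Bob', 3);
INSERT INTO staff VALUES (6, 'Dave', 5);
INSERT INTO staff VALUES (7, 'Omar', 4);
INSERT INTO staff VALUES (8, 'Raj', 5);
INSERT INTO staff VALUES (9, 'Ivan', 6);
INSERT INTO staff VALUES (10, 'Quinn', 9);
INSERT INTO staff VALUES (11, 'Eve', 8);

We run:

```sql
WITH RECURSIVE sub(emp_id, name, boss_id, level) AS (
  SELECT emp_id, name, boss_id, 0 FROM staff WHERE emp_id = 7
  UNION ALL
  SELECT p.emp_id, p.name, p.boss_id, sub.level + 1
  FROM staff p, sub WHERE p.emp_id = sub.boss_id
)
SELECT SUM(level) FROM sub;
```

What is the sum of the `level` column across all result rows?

Base: emp_id=7 (Omar), boss_id=4, level 0.
Iteration 1: join on emp_id=4 -> Mona (id 4, boss_id=2, level 1).
Iteration 2: join on emp_id=2 -> Zane (id 2, boss_id=1, level 2).
Iteration 3: join on emp_id=1 -> Nina (id 1, boss_id=NULL, level 3).
Iteration 4: boss_id is NULL; no match; recursion stops.
SUM(level) = 0 + 1 + 2 + 3 = 6.

6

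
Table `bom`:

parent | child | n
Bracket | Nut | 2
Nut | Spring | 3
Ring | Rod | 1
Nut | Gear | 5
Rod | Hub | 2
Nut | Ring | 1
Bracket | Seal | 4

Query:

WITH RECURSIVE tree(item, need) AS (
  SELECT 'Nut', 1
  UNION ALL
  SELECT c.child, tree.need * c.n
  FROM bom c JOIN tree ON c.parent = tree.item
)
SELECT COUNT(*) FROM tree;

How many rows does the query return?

Base: (Nut, need=1).
Iteration 1: components of {Nut} -> Gear = 1*5 = 5, Ring = 1*1 = 1, Spring = 1*3 = 3.
Iteration 2: components of {Gear,Ring,Spring} -> Rod = 1*1 = 1.
Iteration 3: components of {Rod} -> Hub = 1*2 = 2.
Iteration 4: no further components; recursion stops.
Total rows emitted: 6.

6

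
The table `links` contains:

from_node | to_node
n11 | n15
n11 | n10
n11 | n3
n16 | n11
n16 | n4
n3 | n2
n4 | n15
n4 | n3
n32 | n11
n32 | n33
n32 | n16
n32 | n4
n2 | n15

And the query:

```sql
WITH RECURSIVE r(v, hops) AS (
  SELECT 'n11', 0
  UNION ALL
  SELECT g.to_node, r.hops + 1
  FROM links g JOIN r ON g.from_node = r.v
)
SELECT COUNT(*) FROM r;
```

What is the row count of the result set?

Base: (n11, hops=0).
Iteration 1: edges from {n11} -> (n10, hops=1), (n15, hops=1), (n3, hops=1).
Iteration 2: edges from {n10,n15,n3} -> (n2, hops=2).
Iteration 3: edges from {n2} -> (n15, hops=3).
Iteration 4: no outgoing edges from {n15}; recursion stops.
Total rows emitted: 6.

6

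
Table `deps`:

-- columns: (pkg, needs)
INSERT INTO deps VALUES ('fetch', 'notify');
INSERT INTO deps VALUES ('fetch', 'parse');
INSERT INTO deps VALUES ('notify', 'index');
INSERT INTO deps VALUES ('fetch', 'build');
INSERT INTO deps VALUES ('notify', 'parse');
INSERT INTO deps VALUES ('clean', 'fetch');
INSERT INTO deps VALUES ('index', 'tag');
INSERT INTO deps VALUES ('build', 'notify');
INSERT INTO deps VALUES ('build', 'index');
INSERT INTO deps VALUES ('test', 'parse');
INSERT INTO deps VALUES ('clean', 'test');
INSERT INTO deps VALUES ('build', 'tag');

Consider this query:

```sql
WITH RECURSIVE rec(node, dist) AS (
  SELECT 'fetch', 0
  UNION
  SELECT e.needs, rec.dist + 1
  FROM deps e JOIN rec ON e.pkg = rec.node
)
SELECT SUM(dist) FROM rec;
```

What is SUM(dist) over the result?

24

Base: (fetch, dist=0).
Iteration 1: edges from {fetch} -> (build, dist=1), (notify, dist=1), (parse, dist=1).
Iteration 2: edges from {build,notify,parse} -> (index, dist=2), (notify, dist=2), (parse, dist=2), (tag, dist=2). [UNION drops 1 duplicate row(s)]
Iteration 3: edges from {index,notify,parse,tag} -> (index, dist=3), (parse, dist=3), (tag, dist=3).
Iteration 4: edges from {index,parse,tag} -> (tag, dist=4).
Iteration 5: no outgoing edges from {tag}; recursion stops.
SUM(dist) = 0 + 1 + 1 + 1 + 2 + 2 + 2 + 2 + 3 + 3 + 3 + 4 = 24.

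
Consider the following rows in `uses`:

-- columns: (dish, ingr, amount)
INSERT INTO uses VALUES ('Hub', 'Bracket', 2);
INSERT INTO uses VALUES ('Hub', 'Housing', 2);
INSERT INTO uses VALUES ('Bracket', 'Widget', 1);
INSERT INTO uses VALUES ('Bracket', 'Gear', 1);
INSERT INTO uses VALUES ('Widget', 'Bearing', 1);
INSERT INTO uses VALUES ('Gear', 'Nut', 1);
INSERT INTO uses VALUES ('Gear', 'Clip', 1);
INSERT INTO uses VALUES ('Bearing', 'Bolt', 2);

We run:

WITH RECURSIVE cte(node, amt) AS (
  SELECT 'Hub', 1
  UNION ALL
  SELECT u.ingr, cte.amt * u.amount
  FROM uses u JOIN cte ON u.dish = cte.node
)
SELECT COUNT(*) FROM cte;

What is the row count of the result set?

9

Base: (Hub, amt=1).
Iteration 1: components of {Hub} -> Bracket = 1*2 = 2, Housing = 1*2 = 2.
Iteration 2: components of {Bracket,Housing} -> Gear = 2*1 = 2, Widget = 2*1 = 2.
Iteration 3: components of {Gear,Widget} -> Bearing = 2*1 = 2, Clip = 2*1 = 2, Nut = 2*1 = 2.
Iteration 4: components of {Bearing,Clip,Nut} -> Bolt = 2*2 = 4.
Iteration 5: no further components; recursion stops.
Total rows emitted: 9.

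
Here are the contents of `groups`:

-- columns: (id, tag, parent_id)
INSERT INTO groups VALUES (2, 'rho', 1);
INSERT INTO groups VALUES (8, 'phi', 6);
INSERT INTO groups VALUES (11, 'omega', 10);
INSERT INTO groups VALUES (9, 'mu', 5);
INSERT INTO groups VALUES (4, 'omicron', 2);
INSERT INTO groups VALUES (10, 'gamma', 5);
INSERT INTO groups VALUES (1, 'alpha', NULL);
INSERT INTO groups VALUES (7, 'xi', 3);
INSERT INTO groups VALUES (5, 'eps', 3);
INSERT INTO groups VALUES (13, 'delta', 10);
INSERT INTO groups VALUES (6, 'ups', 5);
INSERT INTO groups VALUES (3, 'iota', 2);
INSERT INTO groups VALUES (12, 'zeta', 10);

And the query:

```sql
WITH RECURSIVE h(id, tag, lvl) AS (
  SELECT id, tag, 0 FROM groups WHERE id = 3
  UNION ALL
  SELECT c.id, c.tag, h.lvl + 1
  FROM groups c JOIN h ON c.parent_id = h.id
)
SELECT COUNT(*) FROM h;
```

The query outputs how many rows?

10

Base: id=3 (iota) at lvl 0.
Iteration 1: rows with parent_id in {3} -> eps (id 5, lvl 1), xi (id 7, lvl 1).
Iteration 2: rows with parent_id in {5,7} -> ups (id 6, lvl 2), mu (id 9, lvl 2), gamma (id 10, lvl 2).
Iteration 3: rows with parent_id in {6,9,10} -> phi (id 8, lvl 3), omega (id 11, lvl 3), zeta (id 12, lvl 3), delta (id 13, lvl 3).
Iteration 4: no rows with parent_id in {8,11,12,13}; recursion stops.
Total rows emitted: 10.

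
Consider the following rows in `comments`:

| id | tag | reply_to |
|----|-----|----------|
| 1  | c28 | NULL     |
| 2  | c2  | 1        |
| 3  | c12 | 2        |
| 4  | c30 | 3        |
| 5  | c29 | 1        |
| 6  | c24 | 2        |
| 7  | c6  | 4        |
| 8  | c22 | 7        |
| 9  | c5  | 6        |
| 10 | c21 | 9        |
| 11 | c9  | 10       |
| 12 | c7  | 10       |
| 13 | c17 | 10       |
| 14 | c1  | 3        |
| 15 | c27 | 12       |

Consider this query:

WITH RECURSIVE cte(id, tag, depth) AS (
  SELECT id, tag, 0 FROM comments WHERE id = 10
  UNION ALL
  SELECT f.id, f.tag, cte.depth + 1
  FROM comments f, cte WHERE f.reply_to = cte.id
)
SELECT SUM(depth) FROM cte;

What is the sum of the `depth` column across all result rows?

Base: id=10 (c21) at depth 0.
Iteration 1: rows with reply_to in {10} -> c9 (id 11, depth 1), c7 (id 12, depth 1), c17 (id 13, depth 1).
Iteration 2: rows with reply_to in {11,12,13} -> c27 (id 15, depth 2).
Iteration 3: no rows with reply_to in {15}; recursion stops.
SUM(depth) = 0 + 1 + 1 + 1 + 2 = 5.

5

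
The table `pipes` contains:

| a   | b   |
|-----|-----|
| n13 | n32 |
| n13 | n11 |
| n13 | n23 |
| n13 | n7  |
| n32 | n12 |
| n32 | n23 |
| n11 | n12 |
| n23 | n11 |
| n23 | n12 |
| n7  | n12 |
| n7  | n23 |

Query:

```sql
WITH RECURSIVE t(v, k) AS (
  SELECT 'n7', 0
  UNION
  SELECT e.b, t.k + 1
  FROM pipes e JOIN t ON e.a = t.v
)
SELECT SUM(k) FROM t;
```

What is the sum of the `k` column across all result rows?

9

Base: (n7, k=0).
Iteration 1: edges from {n7} -> (n12, k=1), (n23, k=1).
Iteration 2: edges from {n12,n23} -> (n11, k=2), (n12, k=2).
Iteration 3: edges from {n11,n12} -> (n12, k=3).
Iteration 4: no outgoing edges from {n12}; recursion stops.
SUM(k) = 0 + 1 + 1 + 2 + 2 + 3 = 9.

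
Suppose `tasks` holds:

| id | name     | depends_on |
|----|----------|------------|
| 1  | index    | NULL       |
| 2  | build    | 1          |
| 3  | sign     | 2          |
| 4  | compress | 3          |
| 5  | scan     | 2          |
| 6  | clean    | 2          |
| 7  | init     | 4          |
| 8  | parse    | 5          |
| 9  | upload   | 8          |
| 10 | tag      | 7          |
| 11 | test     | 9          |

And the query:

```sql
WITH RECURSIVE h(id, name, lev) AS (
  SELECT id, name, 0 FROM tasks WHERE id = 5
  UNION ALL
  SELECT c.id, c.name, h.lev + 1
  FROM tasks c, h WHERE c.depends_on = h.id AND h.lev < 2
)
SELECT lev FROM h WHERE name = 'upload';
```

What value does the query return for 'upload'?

Base: id=5 (scan) at lev 0.
Iteration 1: rows with depends_on in {5} -> parse (id 8, lev 1).
Iteration 2: rows with depends_on in {8} -> upload (id 9, lev 2).
Iteration 3: lev < 2 fails for all current rows; recursion stops.

2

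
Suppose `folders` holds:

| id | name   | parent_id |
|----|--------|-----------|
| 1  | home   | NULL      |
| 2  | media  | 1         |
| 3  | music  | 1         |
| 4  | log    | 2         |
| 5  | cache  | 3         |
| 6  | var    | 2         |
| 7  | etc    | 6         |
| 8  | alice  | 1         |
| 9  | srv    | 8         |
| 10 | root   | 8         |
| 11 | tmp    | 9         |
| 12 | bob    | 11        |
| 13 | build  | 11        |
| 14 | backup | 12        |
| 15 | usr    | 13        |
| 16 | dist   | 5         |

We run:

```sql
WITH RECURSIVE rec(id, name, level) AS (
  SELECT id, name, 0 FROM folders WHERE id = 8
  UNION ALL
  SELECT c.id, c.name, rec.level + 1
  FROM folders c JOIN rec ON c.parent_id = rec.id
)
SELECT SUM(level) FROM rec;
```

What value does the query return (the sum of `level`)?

18

Base: id=8 (alice) at level 0.
Iteration 1: rows with parent_id in {8} -> srv (id 9, level 1), root (id 10, level 1).
Iteration 2: rows with parent_id in {9,10} -> tmp (id 11, level 2).
Iteration 3: rows with parent_id in {11} -> bob (id 12, level 3), build (id 13, level 3).
Iteration 4: rows with parent_id in {12,13} -> backup (id 14, level 4), usr (id 15, level 4).
Iteration 5: no rows with parent_id in {14,15}; recursion stops.
SUM(level) = 0 + 1 + 1 + 2 + 3 + 3 + 4 + 4 = 18.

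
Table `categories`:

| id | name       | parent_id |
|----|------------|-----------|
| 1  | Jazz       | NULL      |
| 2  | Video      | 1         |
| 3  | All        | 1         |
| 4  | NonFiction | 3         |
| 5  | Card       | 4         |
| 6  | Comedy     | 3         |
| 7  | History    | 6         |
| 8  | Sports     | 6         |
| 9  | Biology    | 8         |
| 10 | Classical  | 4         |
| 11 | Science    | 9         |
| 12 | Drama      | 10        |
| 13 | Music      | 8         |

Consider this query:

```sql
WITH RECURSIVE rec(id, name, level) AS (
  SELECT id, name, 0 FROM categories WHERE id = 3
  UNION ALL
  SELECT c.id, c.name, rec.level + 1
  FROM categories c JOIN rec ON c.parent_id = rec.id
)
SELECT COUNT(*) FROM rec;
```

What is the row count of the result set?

11

Base: id=3 (All) at level 0.
Iteration 1: rows with parent_id in {3} -> NonFiction (id 4, level 1), Comedy (id 6, level 1).
Iteration 2: rows with parent_id in {4,6} -> Card (id 5, level 2), History (id 7, level 2), Sports (id 8, level 2), Classical (id 10, level 2).
Iteration 3: rows with parent_id in {5,7,8,10} -> Biology (id 9, level 3), Drama (id 12, level 3), Music (id 13, level 3).
Iteration 4: rows with parent_id in {9,12,13} -> Science (id 11, level 4).
Iteration 5: no rows with parent_id in {11}; recursion stops.
Total rows emitted: 11.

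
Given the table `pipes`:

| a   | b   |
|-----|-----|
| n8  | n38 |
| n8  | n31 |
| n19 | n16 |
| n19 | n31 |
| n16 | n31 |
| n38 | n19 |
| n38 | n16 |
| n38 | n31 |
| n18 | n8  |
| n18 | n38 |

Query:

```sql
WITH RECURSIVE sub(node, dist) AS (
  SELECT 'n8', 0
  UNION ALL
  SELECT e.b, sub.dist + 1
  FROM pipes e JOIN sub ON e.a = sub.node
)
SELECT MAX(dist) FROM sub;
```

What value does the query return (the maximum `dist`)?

4

Base: (n8, dist=0).
Iteration 1: edges from {n8} -> (n31, dist=1), (n38, dist=1).
Iteration 2: edges from {n31,n38} -> (n16, dist=2), (n19, dist=2), (n31, dist=2).
Iteration 3: edges from {n16,n19,n31} -> (n16, dist=3), (n31, dist=3) x2. [UNION ALL keeps all 3 new rows, including repeats]
Iteration 4: edges from {n16,n31} -> (n31, dist=4).
Iteration 5: no outgoing edges from {n31}; recursion stops.
dist values: 0, 1, 1, 2, 2, 2, 3, 3, 3, 4; the maximum is 4.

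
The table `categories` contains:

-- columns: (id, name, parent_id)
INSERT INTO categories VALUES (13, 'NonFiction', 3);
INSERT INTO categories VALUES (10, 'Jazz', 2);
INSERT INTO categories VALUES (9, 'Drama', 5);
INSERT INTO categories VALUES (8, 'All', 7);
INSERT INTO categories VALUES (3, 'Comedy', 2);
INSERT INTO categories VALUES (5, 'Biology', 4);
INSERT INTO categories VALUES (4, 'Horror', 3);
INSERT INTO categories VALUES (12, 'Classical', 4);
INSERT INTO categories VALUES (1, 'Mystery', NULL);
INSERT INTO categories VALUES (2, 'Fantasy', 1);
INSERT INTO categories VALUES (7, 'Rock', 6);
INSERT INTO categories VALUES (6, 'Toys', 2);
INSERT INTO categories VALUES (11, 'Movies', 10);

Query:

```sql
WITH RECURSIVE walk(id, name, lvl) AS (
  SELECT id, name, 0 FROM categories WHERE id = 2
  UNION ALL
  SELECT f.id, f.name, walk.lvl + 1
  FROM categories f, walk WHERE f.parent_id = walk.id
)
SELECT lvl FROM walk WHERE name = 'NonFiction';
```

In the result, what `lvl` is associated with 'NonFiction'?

Base: id=2 (Fantasy) at lvl 0.
Iteration 1: rows with parent_id in {2} -> Comedy (id 3, lvl 1), Toys (id 6, lvl 1), Jazz (id 10, lvl 1).
Iteration 2: rows with parent_id in {3,6,10} -> Horror (id 4, lvl 2), Rock (id 7, lvl 2), Movies (id 11, lvl 2), NonFiction (id 13, lvl 2).
Iteration 3: rows with parent_id in {4,7,11,13} -> Biology (id 5, lvl 3), All (id 8, lvl 3), Classical (id 12, lvl 3).
Iteration 4: rows with parent_id in {5,8,12} -> Drama (id 9, lvl 4).
Iteration 5: no rows with parent_id in {9}; recursion stops.

2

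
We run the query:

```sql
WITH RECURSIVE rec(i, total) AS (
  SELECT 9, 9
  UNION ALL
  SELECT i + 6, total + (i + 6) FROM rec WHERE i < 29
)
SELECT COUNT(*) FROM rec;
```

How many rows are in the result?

5

Base: i=9, total=9.
Iteration 1: 9 < 29 holds -> i = 9 + 6 = 15, total = 9 + 15 = 24.
Iteration 2: 15 < 29 holds -> i = 15 + 6 = 21, total = 24 + 21 = 45.
Iteration 3: 21 < 29 holds -> i = 21 + 6 = 27, total = 45 + 27 = 72.
Iteration 4: 27 < 29 holds -> i = 27 + 6 = 33, total = 72 + 33 = 105.
Iteration 5: 33 < 29 fails; recursion stops.
Total rows emitted: 5.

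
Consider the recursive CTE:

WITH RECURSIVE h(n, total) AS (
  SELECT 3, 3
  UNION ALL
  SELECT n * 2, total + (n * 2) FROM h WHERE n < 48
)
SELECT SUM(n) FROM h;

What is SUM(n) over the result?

Base: n=3, total=3.
Iteration 1: 3 < 48 holds -> n = 3 * 2 = 6, total = 3 + 6 = 9.
Iteration 2: 6 < 48 holds -> n = 6 * 2 = 12, total = 9 + 12 = 21.
Iteration 3: 12 < 48 holds -> n = 12 * 2 = 24, total = 21 + 24 = 45.
Iteration 4: 24 < 48 holds -> n = 24 * 2 = 48, total = 45 + 48 = 93.
Iteration 5: 48 < 48 fails; recursion stops.
SUM(n) = 3 + 6 + 12 + 24 + 48 = 93.

93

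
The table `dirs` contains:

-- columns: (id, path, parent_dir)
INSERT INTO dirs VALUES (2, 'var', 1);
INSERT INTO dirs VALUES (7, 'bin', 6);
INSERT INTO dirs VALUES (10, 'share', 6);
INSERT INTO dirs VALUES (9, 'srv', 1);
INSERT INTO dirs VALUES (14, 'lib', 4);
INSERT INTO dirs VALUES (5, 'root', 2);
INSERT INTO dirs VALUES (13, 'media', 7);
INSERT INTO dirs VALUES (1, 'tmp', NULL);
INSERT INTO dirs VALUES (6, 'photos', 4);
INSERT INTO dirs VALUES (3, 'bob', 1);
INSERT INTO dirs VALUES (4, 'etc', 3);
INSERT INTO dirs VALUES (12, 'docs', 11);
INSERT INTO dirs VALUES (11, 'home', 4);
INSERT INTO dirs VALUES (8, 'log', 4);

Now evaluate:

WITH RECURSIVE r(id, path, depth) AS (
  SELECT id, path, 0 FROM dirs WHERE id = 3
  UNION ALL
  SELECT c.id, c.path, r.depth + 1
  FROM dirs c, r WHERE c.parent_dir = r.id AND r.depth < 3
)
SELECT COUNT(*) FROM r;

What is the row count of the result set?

Base: id=3 (bob) at depth 0.
Iteration 1: rows with parent_dir in {3} -> etc (id 4, depth 1).
Iteration 2: rows with parent_dir in {4} -> photos (id 6, depth 2), log (id 8, depth 2), home (id 11, depth 2), lib (id 14, depth 2).
Iteration 3: rows with parent_dir in {6,8,11,14} -> bin (id 7, depth 3), share (id 10, depth 3), docs (id 12, depth 3).
Iteration 4: depth < 3 fails for all current rows; recursion stops.
Total rows emitted: 9.

9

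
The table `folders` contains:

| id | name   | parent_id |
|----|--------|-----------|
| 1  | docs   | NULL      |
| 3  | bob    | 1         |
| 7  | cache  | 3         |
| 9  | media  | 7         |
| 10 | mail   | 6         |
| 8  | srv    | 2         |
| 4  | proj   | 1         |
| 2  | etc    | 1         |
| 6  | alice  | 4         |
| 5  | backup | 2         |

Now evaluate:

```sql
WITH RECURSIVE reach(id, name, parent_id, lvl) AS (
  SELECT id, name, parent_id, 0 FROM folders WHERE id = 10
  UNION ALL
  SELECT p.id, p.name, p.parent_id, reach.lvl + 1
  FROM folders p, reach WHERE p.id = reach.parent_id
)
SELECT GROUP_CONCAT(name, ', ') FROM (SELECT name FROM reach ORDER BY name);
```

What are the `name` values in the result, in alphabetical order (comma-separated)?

Base: id=10 (mail), parent_id=6, lvl 0.
Iteration 1: join on id=6 -> alice (id 6, parent_id=4, lvl 1).
Iteration 2: join on id=4 -> proj (id 4, parent_id=1, lvl 2).
Iteration 3: join on id=1 -> docs (id 1, parent_id=NULL, lvl 3).
Iteration 4: parent_id is NULL; no match; recursion stops.

alice, docs, mail, proj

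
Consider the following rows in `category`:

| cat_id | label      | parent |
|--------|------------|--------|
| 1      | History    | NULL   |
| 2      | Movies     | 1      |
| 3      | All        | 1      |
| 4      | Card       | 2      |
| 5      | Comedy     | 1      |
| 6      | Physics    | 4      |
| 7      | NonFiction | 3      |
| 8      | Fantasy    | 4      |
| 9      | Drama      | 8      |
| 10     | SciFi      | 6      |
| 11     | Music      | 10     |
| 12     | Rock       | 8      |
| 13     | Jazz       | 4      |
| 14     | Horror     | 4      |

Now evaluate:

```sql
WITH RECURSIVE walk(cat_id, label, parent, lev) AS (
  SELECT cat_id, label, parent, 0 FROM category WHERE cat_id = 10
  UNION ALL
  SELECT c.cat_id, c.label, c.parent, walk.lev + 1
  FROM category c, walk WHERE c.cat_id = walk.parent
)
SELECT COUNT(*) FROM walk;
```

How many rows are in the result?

5

Base: cat_id=10 (SciFi), parent=6, lev 0.
Iteration 1: join on cat_id=6 -> Physics (id 6, parent=4, lev 1).
Iteration 2: join on cat_id=4 -> Card (id 4, parent=2, lev 2).
Iteration 3: join on cat_id=2 -> Movies (id 2, parent=1, lev 3).
Iteration 4: join on cat_id=1 -> History (id 1, parent=NULL, lev 4).
Iteration 5: parent is NULL; no match; recursion stops.
Total rows emitted: 5.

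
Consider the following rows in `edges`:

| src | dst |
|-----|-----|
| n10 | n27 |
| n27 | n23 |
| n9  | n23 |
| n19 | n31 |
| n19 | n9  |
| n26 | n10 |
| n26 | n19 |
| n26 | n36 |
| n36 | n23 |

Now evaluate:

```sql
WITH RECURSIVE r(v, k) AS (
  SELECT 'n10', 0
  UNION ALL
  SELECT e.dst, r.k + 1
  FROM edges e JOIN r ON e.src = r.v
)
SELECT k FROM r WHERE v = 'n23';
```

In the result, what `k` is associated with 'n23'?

Base: (n10, k=0).
Iteration 1: edges from {n10} -> (n27, k=1).
Iteration 2: edges from {n27} -> (n23, k=2).
Iteration 3: no outgoing edges from {n23}; recursion stops.

2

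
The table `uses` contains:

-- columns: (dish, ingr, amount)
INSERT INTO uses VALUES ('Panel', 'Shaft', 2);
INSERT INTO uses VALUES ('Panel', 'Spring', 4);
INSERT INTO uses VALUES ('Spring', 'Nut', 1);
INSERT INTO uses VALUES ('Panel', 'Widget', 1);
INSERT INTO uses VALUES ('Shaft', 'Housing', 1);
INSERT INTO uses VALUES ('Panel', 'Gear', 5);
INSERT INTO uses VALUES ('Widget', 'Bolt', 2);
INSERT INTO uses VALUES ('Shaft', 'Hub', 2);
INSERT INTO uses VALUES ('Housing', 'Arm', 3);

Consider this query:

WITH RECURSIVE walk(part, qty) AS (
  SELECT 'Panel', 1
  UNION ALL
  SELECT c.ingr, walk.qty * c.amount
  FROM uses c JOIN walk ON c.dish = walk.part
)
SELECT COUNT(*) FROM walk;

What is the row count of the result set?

10

Base: (Panel, qty=1).
Iteration 1: components of {Panel} -> Gear = 1*5 = 5, Shaft = 1*2 = 2, Spring = 1*4 = 4, Widget = 1*1 = 1.
Iteration 2: components of {Gear,Shaft,Spring,Widget} -> Bolt = 1*2 = 2, Housing = 2*1 = 2, Hub = 2*2 = 4, Nut = 4*1 = 4.
Iteration 3: components of {Bolt,Housing,Hub,Nut} -> Arm = 2*3 = 6.
Iteration 4: no further components; recursion stops.
Total rows emitted: 10.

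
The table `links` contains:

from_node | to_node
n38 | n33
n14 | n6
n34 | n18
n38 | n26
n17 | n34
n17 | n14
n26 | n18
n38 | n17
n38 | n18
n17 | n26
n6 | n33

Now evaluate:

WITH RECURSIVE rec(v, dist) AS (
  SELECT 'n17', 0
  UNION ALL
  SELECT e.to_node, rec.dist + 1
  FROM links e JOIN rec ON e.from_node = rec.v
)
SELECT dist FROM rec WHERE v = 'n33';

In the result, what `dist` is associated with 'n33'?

3

Base: (n17, dist=0).
Iteration 1: edges from {n17} -> (n14, dist=1), (n26, dist=1), (n34, dist=1).
Iteration 2: edges from {n14,n26,n34} -> (n18, dist=2) x2, (n6, dist=2). [UNION ALL keeps all 3 new rows, including repeats]
Iteration 3: edges from {n18,n6} -> (n33, dist=3).
Iteration 4: no outgoing edges from {n33}; recursion stops.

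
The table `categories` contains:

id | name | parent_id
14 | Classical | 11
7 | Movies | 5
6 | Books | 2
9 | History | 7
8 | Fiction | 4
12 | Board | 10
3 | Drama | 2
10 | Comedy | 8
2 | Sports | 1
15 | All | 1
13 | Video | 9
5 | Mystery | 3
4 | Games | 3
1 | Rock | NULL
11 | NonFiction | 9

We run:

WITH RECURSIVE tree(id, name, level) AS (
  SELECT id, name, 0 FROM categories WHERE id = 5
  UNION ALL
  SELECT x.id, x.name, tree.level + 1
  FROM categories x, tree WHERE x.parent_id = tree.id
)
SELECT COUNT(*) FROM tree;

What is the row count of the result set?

Base: id=5 (Mystery) at level 0.
Iteration 1: rows with parent_id in {5} -> Movies (id 7, level 1).
Iteration 2: rows with parent_id in {7} -> History (id 9, level 2).
Iteration 3: rows with parent_id in {9} -> NonFiction (id 11, level 3), Video (id 13, level 3).
Iteration 4: rows with parent_id in {11,13} -> Classical (id 14, level 4).
Iteration 5: no rows with parent_id in {14}; recursion stops.
Total rows emitted: 6.

6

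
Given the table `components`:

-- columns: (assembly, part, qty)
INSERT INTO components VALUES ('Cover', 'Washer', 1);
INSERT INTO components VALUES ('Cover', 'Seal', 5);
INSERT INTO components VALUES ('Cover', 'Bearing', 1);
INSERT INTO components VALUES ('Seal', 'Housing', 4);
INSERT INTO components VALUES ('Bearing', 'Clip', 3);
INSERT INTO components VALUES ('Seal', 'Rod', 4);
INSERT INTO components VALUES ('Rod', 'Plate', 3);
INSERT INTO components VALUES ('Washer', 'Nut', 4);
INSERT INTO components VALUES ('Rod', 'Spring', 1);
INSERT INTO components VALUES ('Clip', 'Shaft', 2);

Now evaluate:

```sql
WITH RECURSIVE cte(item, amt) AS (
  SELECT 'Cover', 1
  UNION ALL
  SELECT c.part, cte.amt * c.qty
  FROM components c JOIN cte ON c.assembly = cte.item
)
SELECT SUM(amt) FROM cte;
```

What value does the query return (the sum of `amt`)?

141

Base: (Cover, amt=1).
Iteration 1: components of {Cover} -> Bearing = 1*1 = 1, Seal = 1*5 = 5, Washer = 1*1 = 1.
Iteration 2: components of {Bearing,Seal,Washer} -> Clip = 1*3 = 3, Housing = 5*4 = 20, Nut = 1*4 = 4, Rod = 5*4 = 20.
Iteration 3: components of {Clip,Housing,Nut,Rod} -> Plate = 20*3 = 60, Shaft = 3*2 = 6, Spring = 20*1 = 20.
Iteration 4: no further components; recursion stops.
SUM(amt) = 1 + 1 + 5 + 1 + 4 + 20 + 20 + 3 + 60 + 20 + 6 = 141.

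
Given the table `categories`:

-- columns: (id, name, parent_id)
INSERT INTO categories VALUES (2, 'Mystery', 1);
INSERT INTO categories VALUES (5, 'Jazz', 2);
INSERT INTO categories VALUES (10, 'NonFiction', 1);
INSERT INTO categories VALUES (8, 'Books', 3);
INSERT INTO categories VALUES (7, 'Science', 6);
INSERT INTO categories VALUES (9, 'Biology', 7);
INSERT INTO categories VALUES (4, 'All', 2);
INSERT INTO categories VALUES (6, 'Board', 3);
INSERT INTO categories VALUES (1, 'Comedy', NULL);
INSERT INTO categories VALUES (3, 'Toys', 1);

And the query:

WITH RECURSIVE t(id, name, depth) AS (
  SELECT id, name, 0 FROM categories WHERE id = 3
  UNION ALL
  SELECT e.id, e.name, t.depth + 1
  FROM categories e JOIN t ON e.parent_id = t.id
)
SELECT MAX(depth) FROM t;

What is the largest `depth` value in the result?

3

Base: id=3 (Toys) at depth 0.
Iteration 1: rows with parent_id in {3} -> Board (id 6, depth 1), Books (id 8, depth 1).
Iteration 2: rows with parent_id in {6,8} -> Science (id 7, depth 2).
Iteration 3: rows with parent_id in {7} -> Biology (id 9, depth 3).
Iteration 4: no rows with parent_id in {9}; recursion stops.
depth values: 0, 1, 1, 2, 3; the maximum is 3.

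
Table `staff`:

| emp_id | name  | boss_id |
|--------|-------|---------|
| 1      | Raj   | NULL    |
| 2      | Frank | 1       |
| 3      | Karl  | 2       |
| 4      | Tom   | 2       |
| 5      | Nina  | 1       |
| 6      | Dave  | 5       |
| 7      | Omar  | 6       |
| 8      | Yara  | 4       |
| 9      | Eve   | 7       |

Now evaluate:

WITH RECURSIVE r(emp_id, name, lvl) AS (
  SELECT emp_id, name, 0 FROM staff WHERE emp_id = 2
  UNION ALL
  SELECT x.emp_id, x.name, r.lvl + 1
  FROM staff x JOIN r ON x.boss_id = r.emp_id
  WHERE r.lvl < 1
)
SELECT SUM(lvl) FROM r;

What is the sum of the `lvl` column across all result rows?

Base: emp_id=2 (Frank) at lvl 0.
Iteration 1: rows with boss_id in {2} -> Karl (id 3, lvl 1), Tom (id 4, lvl 1).
Iteration 2: lvl < 1 fails for all current rows; recursion stops.
SUM(lvl) = 0 + 1 + 1 = 2.

2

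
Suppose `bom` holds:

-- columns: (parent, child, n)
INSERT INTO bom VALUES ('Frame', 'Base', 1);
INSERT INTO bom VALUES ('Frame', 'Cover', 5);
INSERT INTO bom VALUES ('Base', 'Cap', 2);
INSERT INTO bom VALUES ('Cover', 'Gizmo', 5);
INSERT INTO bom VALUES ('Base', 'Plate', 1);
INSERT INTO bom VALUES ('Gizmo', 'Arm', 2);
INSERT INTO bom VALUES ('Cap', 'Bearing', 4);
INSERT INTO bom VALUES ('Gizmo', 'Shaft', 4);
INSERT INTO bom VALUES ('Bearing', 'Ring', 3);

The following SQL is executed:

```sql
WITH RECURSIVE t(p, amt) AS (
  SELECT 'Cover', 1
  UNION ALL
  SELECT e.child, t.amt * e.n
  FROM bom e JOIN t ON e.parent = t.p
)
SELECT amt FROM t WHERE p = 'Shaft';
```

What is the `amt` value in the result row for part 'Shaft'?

Base: (Cover, amt=1).
Iteration 1: components of {Cover} -> Gizmo = 1*5 = 5.
Iteration 2: components of {Gizmo} -> Arm = 5*2 = 10, Shaft = 5*4 = 20.
Iteration 3: no further components; recursion stops.

20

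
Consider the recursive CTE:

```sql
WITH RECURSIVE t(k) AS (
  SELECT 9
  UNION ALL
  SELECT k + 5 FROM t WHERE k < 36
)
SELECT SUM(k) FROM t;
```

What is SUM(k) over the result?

Base: k=9.
Iteration 1: 9 < 36 holds -> k = 9 + 5 = 14.
Iteration 2: 14 < 36 holds -> k = 14 + 5 = 19.
Iteration 3: 19 < 36 holds -> k = 19 + 5 = 24.
Iteration 4: 24 < 36 holds -> k = 24 + 5 = 29.
Iteration 5: 29 < 36 holds -> k = 29 + 5 = 34.
Iteration 6: 34 < 36 holds -> k = 34 + 5 = 39.
Iteration 7: 39 < 36 fails; recursion stops.
SUM(k) = 9 + 14 + 19 + 24 + 29 + 34 + 39 = 168.

168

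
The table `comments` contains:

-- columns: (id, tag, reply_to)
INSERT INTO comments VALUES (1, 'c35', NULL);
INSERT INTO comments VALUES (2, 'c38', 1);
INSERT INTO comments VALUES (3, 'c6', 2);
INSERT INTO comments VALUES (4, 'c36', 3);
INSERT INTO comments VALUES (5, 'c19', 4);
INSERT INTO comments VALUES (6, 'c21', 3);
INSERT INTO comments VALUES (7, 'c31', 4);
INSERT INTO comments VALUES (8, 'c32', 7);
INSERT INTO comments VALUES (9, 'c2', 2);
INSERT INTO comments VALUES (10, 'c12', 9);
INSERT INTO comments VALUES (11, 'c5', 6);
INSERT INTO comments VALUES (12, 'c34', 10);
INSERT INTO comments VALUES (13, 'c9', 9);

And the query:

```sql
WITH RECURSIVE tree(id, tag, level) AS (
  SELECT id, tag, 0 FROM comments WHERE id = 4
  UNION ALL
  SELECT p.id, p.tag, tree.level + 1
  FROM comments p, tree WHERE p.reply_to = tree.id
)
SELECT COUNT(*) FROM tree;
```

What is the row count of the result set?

Base: id=4 (c36) at level 0.
Iteration 1: rows with reply_to in {4} -> c19 (id 5, level 1), c31 (id 7, level 1).
Iteration 2: rows with reply_to in {5,7} -> c32 (id 8, level 2).
Iteration 3: no rows with reply_to in {8}; recursion stops.
Total rows emitted: 4.

4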